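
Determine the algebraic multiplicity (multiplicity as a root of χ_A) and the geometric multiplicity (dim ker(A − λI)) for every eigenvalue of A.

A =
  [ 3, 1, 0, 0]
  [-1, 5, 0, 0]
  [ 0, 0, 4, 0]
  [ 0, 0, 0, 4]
λ = 4: alg = 4, geom = 3

Step 1 — factor the characteristic polynomial to read off the algebraic multiplicities:
  χ_A(x) = (x - 4)^4

Step 2 — compute geometric multiplicities via the rank-nullity identity g(λ) = n − rank(A − λI):
  rank(A − (4)·I) = 1, so dim ker(A − (4)·I) = n − 1 = 3

Summary:
  λ = 4: algebraic multiplicity = 4, geometric multiplicity = 3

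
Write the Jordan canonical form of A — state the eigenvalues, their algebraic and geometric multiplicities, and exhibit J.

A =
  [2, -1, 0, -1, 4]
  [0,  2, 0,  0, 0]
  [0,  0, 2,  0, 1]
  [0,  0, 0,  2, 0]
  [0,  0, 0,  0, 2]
J_2(2) ⊕ J_2(2) ⊕ J_1(2)

The characteristic polynomial is
  det(x·I − A) = x^5 - 10*x^4 + 40*x^3 - 80*x^2 + 80*x - 32 = (x - 2)^5

Eigenvalues and multiplicities (the geometric multiplicity of λ is n − rank(A − λI), which equals the number of Jordan blocks for λ):
  λ = 2: algebraic multiplicity = 5, geometric multiplicity = 3

Determining the block sizes for each eigenvalue:
  λ = 2: with am = 5 and gm = 3, the partition is not yet determined (e.g. several partitions of 5 into 3 parts exist). Let N = A − (2)·I. Computing rank(N^1) = 2, rank(N^2) = 0; the number of blocks of size ≥ j is rank(N^{j−1}) − rank(N^j), giving [3, 2]. So we have 2 block(s) of size 2, 1 block(s) of size 1 → block sizes [2, 2, 1]

Assembling the blocks gives a Jordan form
J =
  [2, 1, 0, 0, 0]
  [0, 2, 0, 0, 0]
  [0, 0, 2, 1, 0]
  [0, 0, 0, 2, 0]
  [0, 0, 0, 0, 2]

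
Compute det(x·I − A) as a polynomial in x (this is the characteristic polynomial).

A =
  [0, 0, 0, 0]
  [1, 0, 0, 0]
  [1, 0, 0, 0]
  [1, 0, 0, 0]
x^4

Expanding det(x·I − A) (e.g. by cofactor expansion or by noting that A is similar to its Jordan form J, which has the same characteristic polynomial as A) gives
  χ_A(x) = x^4
which factors as x^4. The eigenvalues (with algebraic multiplicities) are λ = 0 with multiplicity 4.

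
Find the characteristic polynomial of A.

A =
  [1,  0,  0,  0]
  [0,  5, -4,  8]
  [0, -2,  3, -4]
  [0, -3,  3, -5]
x^4 - 4*x^3 + 6*x^2 - 4*x + 1

Expanding det(x·I − A) (e.g. by cofactor expansion or by noting that A is similar to its Jordan form J, which has the same characteristic polynomial as A) gives
  χ_A(x) = x^4 - 4*x^3 + 6*x^2 - 4*x + 1
which factors as (x - 1)^4. The eigenvalues (with algebraic multiplicities) are λ = 1 with multiplicity 4.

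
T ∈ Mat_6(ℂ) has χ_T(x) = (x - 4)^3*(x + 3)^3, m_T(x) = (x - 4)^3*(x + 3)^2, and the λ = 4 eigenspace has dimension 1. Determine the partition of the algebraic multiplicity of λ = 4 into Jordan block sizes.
Block sizes for λ = 4: [3]

Step 1 — from the characteristic polynomial, algebraic multiplicity of λ = 4 is 3. From dim ker(T − (4)·I) = 1, there are exactly 1 Jordan blocks for λ = 4.
Step 2 — from the minimal polynomial, the factor (x − 4)^3 tells us the largest block for λ = 4 has size 3.
Step 3 — with total size 3, 1 blocks, and largest block 3, the block sizes (in nonincreasing order) are [3].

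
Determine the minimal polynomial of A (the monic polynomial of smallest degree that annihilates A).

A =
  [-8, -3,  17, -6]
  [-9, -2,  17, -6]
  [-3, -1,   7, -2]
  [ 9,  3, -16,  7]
x^3 - 3*x^2 + 3*x - 1

The characteristic polynomial is χ_A(x) = (x - 1)^4, so the eigenvalues are known. The minimal polynomial is
  m_A(x) = Π_λ (x − λ)^{k_λ}
where k_λ is the size of the *largest* Jordan block for λ (equivalently, the smallest k with (A − λI)^k v = 0 for every generalised eigenvector v of λ).

  λ = 1: largest Jordan block has size 3, contributing (x − 1)^3

So m_A(x) = (x - 1)^3 = x^3 - 3*x^2 + 3*x - 1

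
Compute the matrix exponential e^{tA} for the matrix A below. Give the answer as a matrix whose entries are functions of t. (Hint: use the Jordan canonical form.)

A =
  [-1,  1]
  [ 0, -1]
e^{tA} =
  [exp(-t), t*exp(-t)]
  [0, exp(-t)]

Strategy: write A = P · J · P⁻¹ where J is a Jordan canonical form, so e^{tA} = P · e^{tJ} · P⁻¹, and e^{tJ} can be computed block-by-block.

A has Jordan form
J =
  [-1,  1]
  [ 0, -1]
(up to reordering of blocks).

Per-block formulas:
  For a 2×2 Jordan block J_2(-1): exp(t · J_2(-1)) = e^(-1t)·(I + t·N), where N is the 2×2 nilpotent shift.

After assembling e^{tJ} and conjugating by P, we get:

e^{tA} =
  [exp(-t), t*exp(-t)]
  [0, exp(-t)]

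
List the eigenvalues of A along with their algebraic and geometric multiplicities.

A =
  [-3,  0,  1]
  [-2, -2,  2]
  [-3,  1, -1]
λ = -2: alg = 3, geom = 1

Step 1 — factor the characteristic polynomial to read off the algebraic multiplicities:
  χ_A(x) = (x + 2)^3

Step 2 — compute geometric multiplicities via the rank-nullity identity g(λ) = n − rank(A − λI):
  rank(A − (-2)·I) = 2, so dim ker(A − (-2)·I) = n − 2 = 1

Summary:
  λ = -2: algebraic multiplicity = 3, geometric multiplicity = 1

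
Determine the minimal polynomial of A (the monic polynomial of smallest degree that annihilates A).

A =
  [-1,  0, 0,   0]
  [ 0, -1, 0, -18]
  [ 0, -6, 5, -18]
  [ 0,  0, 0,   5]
x^2 - 4*x - 5

The characteristic polynomial is χ_A(x) = (x - 5)^2*(x + 1)^2, so the eigenvalues are known. The minimal polynomial is
  m_A(x) = Π_λ (x − λ)^{k_λ}
where k_λ is the size of the *largest* Jordan block for λ (equivalently, the smallest k with (A − λI)^k v = 0 for every generalised eigenvector v of λ).

  λ = -1: largest Jordan block has size 1, contributing (x + 1)
  λ = 5: largest Jordan block has size 1, contributing (x − 5)

So m_A(x) = (x - 5)*(x + 1) = x^2 - 4*x - 5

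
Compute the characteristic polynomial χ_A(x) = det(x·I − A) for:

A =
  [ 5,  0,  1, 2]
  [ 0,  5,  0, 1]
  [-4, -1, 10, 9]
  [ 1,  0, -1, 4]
x^4 - 24*x^3 + 216*x^2 - 864*x + 1296

Expanding det(x·I − A) (e.g. by cofactor expansion or by noting that A is similar to its Jordan form J, which has the same characteristic polynomial as A) gives
  χ_A(x) = x^4 - 24*x^3 + 216*x^2 - 864*x + 1296
which factors as (x - 6)^4. The eigenvalues (with algebraic multiplicities) are λ = 6 with multiplicity 4.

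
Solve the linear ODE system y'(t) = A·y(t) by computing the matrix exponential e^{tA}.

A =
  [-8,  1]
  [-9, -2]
e^{tA} =
  [-3*t*exp(-5*t) + exp(-5*t), t*exp(-5*t)]
  [-9*t*exp(-5*t), 3*t*exp(-5*t) + exp(-5*t)]

Strategy: write A = P · J · P⁻¹ where J is a Jordan canonical form, so e^{tA} = P · e^{tJ} · P⁻¹, and e^{tJ} can be computed block-by-block.

A has Jordan form
J =
  [-5,  1]
  [ 0, -5]
(up to reordering of blocks).

Per-block formulas:
  For a 2×2 Jordan block J_2(-5): exp(t · J_2(-5)) = e^(-5t)·(I + t·N), where N is the 2×2 nilpotent shift.

After assembling e^{tJ} and conjugating by P, we get:

e^{tA} =
  [-3*t*exp(-5*t) + exp(-5*t), t*exp(-5*t)]
  [-9*t*exp(-5*t), 3*t*exp(-5*t) + exp(-5*t)]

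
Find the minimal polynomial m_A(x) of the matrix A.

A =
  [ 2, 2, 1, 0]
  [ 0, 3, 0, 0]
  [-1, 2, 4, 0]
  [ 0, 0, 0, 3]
x^2 - 6*x + 9

The characteristic polynomial is χ_A(x) = (x - 3)^4, so the eigenvalues are known. The minimal polynomial is
  m_A(x) = Π_λ (x − λ)^{k_λ}
where k_λ is the size of the *largest* Jordan block for λ (equivalently, the smallest k with (A − λI)^k v = 0 for every generalised eigenvector v of λ).

  λ = 3: largest Jordan block has size 2, contributing (x − 3)^2

So m_A(x) = (x - 3)^2 = x^2 - 6*x + 9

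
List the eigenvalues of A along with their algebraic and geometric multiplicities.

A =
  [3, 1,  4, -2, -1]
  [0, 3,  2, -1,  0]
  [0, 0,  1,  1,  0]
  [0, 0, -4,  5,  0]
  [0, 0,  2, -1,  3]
λ = 3: alg = 5, geom = 3

Step 1 — factor the characteristic polynomial to read off the algebraic multiplicities:
  χ_A(x) = (x - 3)^5

Step 2 — compute geometric multiplicities via the rank-nullity identity g(λ) = n − rank(A − λI):
  rank(A − (3)·I) = 2, so dim ker(A − (3)·I) = n − 2 = 3

Summary:
  λ = 3: algebraic multiplicity = 5, geometric multiplicity = 3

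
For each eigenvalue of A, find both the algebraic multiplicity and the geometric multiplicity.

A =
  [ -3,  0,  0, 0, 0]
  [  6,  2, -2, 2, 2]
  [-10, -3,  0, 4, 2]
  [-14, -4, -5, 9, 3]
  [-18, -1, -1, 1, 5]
λ = -3: alg = 1, geom = 1; λ = 4: alg = 4, geom = 2

Step 1 — factor the characteristic polynomial to read off the algebraic multiplicities:
  χ_A(x) = (x - 4)^4*(x + 3)

Step 2 — compute geometric multiplicities via the rank-nullity identity g(λ) = n − rank(A − λI):
  rank(A − (-3)·I) = 4, so dim ker(A − (-3)·I) = n − 4 = 1
  rank(A − (4)·I) = 3, so dim ker(A − (4)·I) = n − 3 = 2

Summary:
  λ = -3: algebraic multiplicity = 1, geometric multiplicity = 1
  λ = 4: algebraic multiplicity = 4, geometric multiplicity = 2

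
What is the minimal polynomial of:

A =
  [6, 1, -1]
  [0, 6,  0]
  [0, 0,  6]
x^2 - 12*x + 36

The characteristic polynomial is χ_A(x) = (x - 6)^3, so the eigenvalues are known. The minimal polynomial is
  m_A(x) = Π_λ (x − λ)^{k_λ}
where k_λ is the size of the *largest* Jordan block for λ (equivalently, the smallest k with (A − λI)^k v = 0 for every generalised eigenvector v of λ).

  λ = 6: largest Jordan block has size 2, contributing (x − 6)^2

So m_A(x) = (x - 6)^2 = x^2 - 12*x + 36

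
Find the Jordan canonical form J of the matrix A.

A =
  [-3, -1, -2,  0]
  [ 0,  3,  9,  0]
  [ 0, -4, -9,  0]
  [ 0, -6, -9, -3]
J_3(-3) ⊕ J_1(-3)

The characteristic polynomial is
  det(x·I − A) = x^4 + 12*x^3 + 54*x^2 + 108*x + 81 = (x + 3)^4

Eigenvalues and multiplicities (the geometric multiplicity of λ is n − rank(A − λI), which equals the number of Jordan blocks for λ):
  λ = -3: algebraic multiplicity = 4, geometric multiplicity = 2

Determining the block sizes for each eigenvalue:
  λ = -3: with am = 4 and gm = 2, the partition is not yet determined (e.g. several partitions of 4 into 2 parts exist). Let N = A − (-3)·I. Computing rank(N^1) = 2, rank(N^2) = 1, rank(N^3) = 0; the number of blocks of size ≥ j is rank(N^{j−1}) − rank(N^j), giving [2, 1, 1]. So we have 1 block(s) of size 3, 1 block(s) of size 1 → block sizes [3, 1]

Assembling the blocks gives a Jordan form
J =
  [-3,  1,  0,  0]
  [ 0, -3,  1,  0]
  [ 0,  0, -3,  0]
  [ 0,  0,  0, -3]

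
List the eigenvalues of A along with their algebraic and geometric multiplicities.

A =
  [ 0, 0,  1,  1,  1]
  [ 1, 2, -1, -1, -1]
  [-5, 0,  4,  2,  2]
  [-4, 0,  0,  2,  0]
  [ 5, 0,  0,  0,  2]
λ = 2: alg = 5, geom = 3

Step 1 — factor the characteristic polynomial to read off the algebraic multiplicities:
  χ_A(x) = (x - 2)^5

Step 2 — compute geometric multiplicities via the rank-nullity identity g(λ) = n − rank(A − λI):
  rank(A − (2)·I) = 2, so dim ker(A − (2)·I) = n − 2 = 3

Summary:
  λ = 2: algebraic multiplicity = 5, geometric multiplicity = 3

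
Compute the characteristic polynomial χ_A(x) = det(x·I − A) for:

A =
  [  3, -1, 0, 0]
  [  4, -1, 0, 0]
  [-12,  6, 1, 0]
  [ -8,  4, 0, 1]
x^4 - 4*x^3 + 6*x^2 - 4*x + 1

Expanding det(x·I − A) (e.g. by cofactor expansion or by noting that A is similar to its Jordan form J, which has the same characteristic polynomial as A) gives
  χ_A(x) = x^4 - 4*x^3 + 6*x^2 - 4*x + 1
which factors as (x - 1)^4. The eigenvalues (with algebraic multiplicities) are λ = 1 with multiplicity 4.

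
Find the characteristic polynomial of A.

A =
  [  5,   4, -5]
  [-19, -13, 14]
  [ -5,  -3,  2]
x^3 + 6*x^2 + 12*x + 8

Expanding det(x·I − A) (e.g. by cofactor expansion or by noting that A is similar to its Jordan form J, which has the same characteristic polynomial as A) gives
  χ_A(x) = x^3 + 6*x^2 + 12*x + 8
which factors as (x + 2)^3. The eigenvalues (with algebraic multiplicities) are λ = -2 with multiplicity 3.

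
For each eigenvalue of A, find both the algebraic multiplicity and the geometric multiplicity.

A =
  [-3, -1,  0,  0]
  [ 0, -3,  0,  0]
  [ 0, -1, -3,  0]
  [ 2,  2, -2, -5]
λ = -5: alg = 1, geom = 1; λ = -3: alg = 3, geom = 2

Step 1 — factor the characteristic polynomial to read off the algebraic multiplicities:
  χ_A(x) = (x + 3)^3*(x + 5)

Step 2 — compute geometric multiplicities via the rank-nullity identity g(λ) = n − rank(A − λI):
  rank(A − (-5)·I) = 3, so dim ker(A − (-5)·I) = n − 3 = 1
  rank(A − (-3)·I) = 2, so dim ker(A − (-3)·I) = n − 2 = 2

Summary:
  λ = -5: algebraic multiplicity = 1, geometric multiplicity = 1
  λ = -3: algebraic multiplicity = 3, geometric multiplicity = 2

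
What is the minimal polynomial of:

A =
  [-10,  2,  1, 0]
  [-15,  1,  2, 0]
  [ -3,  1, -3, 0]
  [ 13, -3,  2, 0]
x^4 + 12*x^3 + 48*x^2 + 64*x

The characteristic polynomial is χ_A(x) = x*(x + 4)^3, so the eigenvalues are known. The minimal polynomial is
  m_A(x) = Π_λ (x − λ)^{k_λ}
where k_λ is the size of the *largest* Jordan block for λ (equivalently, the smallest k with (A − λI)^k v = 0 for every generalised eigenvector v of λ).

  λ = -4: largest Jordan block has size 3, contributing (x + 4)^3
  λ = 0: largest Jordan block has size 1, contributing (x − 0)

So m_A(x) = x*(x + 4)^3 = x^4 + 12*x^3 + 48*x^2 + 64*x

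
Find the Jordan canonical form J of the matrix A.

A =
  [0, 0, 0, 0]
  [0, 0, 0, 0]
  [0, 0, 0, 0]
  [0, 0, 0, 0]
J_1(0) ⊕ J_1(0) ⊕ J_1(0) ⊕ J_1(0)

The characteristic polynomial is
  det(x·I − A) = x^4

Eigenvalues and multiplicities (the geometric multiplicity of λ is n − rank(A − λI), which equals the number of Jordan blocks for λ):
  λ = 0: algebraic multiplicity = 4, geometric multiplicity = 4

Determining the block sizes for each eigenvalue:
  λ = 0: gm = am = 4, so every block has size 1 → block sizes [1, 1, 1, 1]

Assembling the blocks gives a Jordan form
J =
  [0, 0, 0, 0]
  [0, 0, 0, 0]
  [0, 0, 0, 0]
  [0, 0, 0, 0]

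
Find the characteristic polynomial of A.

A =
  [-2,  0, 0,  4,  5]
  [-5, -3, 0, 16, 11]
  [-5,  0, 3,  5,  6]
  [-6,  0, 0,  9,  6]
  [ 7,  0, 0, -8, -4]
x^5 - 3*x^4 - 18*x^3 + 54*x^2 + 81*x - 243

Expanding det(x·I − A) (e.g. by cofactor expansion or by noting that A is similar to its Jordan form J, which has the same characteristic polynomial as A) gives
  χ_A(x) = x^5 - 3*x^4 - 18*x^3 + 54*x^2 + 81*x - 243
which factors as (x - 3)^3*(x + 3)^2. The eigenvalues (with algebraic multiplicities) are λ = -3 with multiplicity 2, λ = 3 with multiplicity 3.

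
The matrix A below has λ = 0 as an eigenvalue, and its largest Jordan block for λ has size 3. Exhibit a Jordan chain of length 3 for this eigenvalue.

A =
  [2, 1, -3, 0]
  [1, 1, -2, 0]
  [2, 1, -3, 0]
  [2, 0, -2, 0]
A Jordan chain for λ = 0 of length 3:
v_1 = (-1, -1, -1, 0)ᵀ
v_2 = (2, 1, 2, 2)ᵀ
v_3 = (1, 0, 0, 0)ᵀ

Let N = A − (0)·I. We want v_3 with N^3 v_3 = 0 but N^2 v_3 ≠ 0; then v_{j-1} := N · v_j for j = 3, …, 2.

Pick v_3 = (1, 0, 0, 0)ᵀ.
Then v_2 = N · v_3 = (2, 1, 2, 2)ᵀ.
Then v_1 = N · v_2 = (-1, -1, -1, 0)ᵀ.

Sanity check: (A − (0)·I) v_1 = (0, 0, 0, 0)ᵀ = 0. ✓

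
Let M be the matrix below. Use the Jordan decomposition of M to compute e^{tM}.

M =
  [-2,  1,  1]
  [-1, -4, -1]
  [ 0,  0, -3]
e^{tM} =
  [t*exp(-3*t) + exp(-3*t), t*exp(-3*t), t*exp(-3*t)]
  [-t*exp(-3*t), -t*exp(-3*t) + exp(-3*t), -t*exp(-3*t)]
  [0, 0, exp(-3*t)]

Strategy: write M = P · J · P⁻¹ where J is a Jordan canonical form, so e^{tM} = P · e^{tJ} · P⁻¹, and e^{tJ} can be computed block-by-block.

M has Jordan form
J =
  [-3,  1,  0]
  [ 0, -3,  0]
  [ 0,  0, -3]
(up to reordering of blocks).

Per-block formulas:
  For a 1×1 block at λ = -3: exp(t · [-3]) = [e^(-3t)].
  For a 2×2 Jordan block J_2(-3): exp(t · J_2(-3)) = e^(-3t)·(I + t·N), where N is the 2×2 nilpotent shift.

After assembling e^{tJ} and conjugating by P, we get:

e^{tM} =
  [t*exp(-3*t) + exp(-3*t), t*exp(-3*t), t*exp(-3*t)]
  [-t*exp(-3*t), -t*exp(-3*t) + exp(-3*t), -t*exp(-3*t)]
  [0, 0, exp(-3*t)]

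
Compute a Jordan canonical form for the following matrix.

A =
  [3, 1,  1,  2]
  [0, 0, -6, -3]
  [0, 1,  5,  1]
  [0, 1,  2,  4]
J_2(3) ⊕ J_2(3)

The characteristic polynomial is
  det(x·I − A) = x^4 - 12*x^3 + 54*x^2 - 108*x + 81 = (x - 3)^4

Eigenvalues and multiplicities (the geometric multiplicity of λ is n − rank(A − λI), which equals the number of Jordan blocks for λ):
  λ = 3: algebraic multiplicity = 4, geometric multiplicity = 2

Determining the block sizes for each eigenvalue:
  λ = 3: with am = 4 and gm = 2, the partition is not yet determined (e.g. several partitions of 4 into 2 parts exist). Let N = A − (3)·I. Computing rank(N^1) = 2, rank(N^2) = 0; the number of blocks of size ≥ j is rank(N^{j−1}) − rank(N^j), giving [2, 2]. So we have 2 block(s) of size 2 → block sizes [2, 2]

Assembling the blocks gives a Jordan form
J =
  [3, 1, 0, 0]
  [0, 3, 0, 0]
  [0, 0, 3, 1]
  [0, 0, 0, 3]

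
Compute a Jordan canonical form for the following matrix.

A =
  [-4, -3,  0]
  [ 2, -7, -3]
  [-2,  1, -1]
J_3(-4)

The characteristic polynomial is
  det(x·I − A) = x^3 + 12*x^2 + 48*x + 64 = (x + 4)^3

Eigenvalues and multiplicities (the geometric multiplicity of λ is n − rank(A − λI), which equals the number of Jordan blocks for λ):
  λ = -4: algebraic multiplicity = 3, geometric multiplicity = 1

Determining the block sizes for each eigenvalue:
  λ = -4: one block (gm = 1), so the single block has size am = 3 → block sizes [3]

Assembling the blocks gives a Jordan form
J =
  [-4,  1,  0]
  [ 0, -4,  1]
  [ 0,  0, -4]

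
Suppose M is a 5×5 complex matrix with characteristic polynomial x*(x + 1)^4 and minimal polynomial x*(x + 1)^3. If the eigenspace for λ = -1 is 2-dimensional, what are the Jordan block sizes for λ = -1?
Block sizes for λ = -1: [3, 1]

Step 1 — from the characteristic polynomial, algebraic multiplicity of λ = -1 is 4. From dim ker(M − (-1)·I) = 2, there are exactly 2 Jordan blocks for λ = -1.
Step 2 — from the minimal polynomial, the factor (x + 1)^3 tells us the largest block for λ = -1 has size 3.
Step 3 — with total size 4, 2 blocks, and largest block 3, the block sizes (in nonincreasing order) are [3, 1].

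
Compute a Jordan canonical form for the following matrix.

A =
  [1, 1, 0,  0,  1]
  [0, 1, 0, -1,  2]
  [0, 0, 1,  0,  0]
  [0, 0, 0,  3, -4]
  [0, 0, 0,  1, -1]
J_2(1) ⊕ J_2(1) ⊕ J_1(1)

The characteristic polynomial is
  det(x·I − A) = x^5 - 5*x^4 + 10*x^3 - 10*x^2 + 5*x - 1 = (x - 1)^5

Eigenvalues and multiplicities (the geometric multiplicity of λ is n − rank(A − λI), which equals the number of Jordan blocks for λ):
  λ = 1: algebraic multiplicity = 5, geometric multiplicity = 3

Determining the block sizes for each eigenvalue:
  λ = 1: with am = 5 and gm = 3, the partition is not yet determined (e.g. several partitions of 5 into 3 parts exist). Let N = A − (1)·I. Computing rank(N^1) = 2, rank(N^2) = 0; the number of blocks of size ≥ j is rank(N^{j−1}) − rank(N^j), giving [3, 2]. So we have 2 block(s) of size 2, 1 block(s) of size 1 → block sizes [2, 2, 1]

Assembling the blocks gives a Jordan form
J =
  [1, 1, 0, 0, 0]
  [0, 1, 0, 0, 0]
  [0, 0, 1, 1, 0]
  [0, 0, 0, 1, 0]
  [0, 0, 0, 0, 1]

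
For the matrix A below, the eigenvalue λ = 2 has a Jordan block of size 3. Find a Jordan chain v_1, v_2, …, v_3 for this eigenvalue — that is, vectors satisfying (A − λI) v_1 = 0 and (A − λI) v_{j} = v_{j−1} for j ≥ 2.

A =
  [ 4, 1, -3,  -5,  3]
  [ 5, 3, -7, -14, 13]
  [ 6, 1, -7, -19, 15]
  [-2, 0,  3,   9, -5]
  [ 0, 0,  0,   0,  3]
A Jordan chain for λ = 2 of length 3:
v_1 = (1, 2, 3, -1, 0)ᵀ
v_2 = (1, 4, 5, -2, 0)ᵀ
v_3 = (1, -1, 0, 0, 0)ᵀ

Let N = A − (2)·I. We want v_3 with N^3 v_3 = 0 but N^2 v_3 ≠ 0; then v_{j-1} := N · v_j for j = 3, …, 2.

Pick v_3 = (1, -1, 0, 0, 0)ᵀ.
Then v_2 = N · v_3 = (1, 4, 5, -2, 0)ᵀ.
Then v_1 = N · v_2 = (1, 2, 3, -1, 0)ᵀ.

Sanity check: (A − (2)·I) v_1 = (0, 0, 0, 0, 0)ᵀ = 0. ✓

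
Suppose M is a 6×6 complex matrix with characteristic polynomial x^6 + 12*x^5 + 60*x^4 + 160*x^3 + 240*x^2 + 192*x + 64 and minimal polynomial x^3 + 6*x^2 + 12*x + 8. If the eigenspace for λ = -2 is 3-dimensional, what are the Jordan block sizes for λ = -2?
Block sizes for λ = -2: [3, 2, 1]

Step 1 — from the characteristic polynomial, algebraic multiplicity of λ = -2 is 6. From dim ker(M − (-2)·I) = 3, there are exactly 3 Jordan blocks for λ = -2.
Step 2 — from the minimal polynomial, the factor (x + 2)^3 tells us the largest block for λ = -2 has size 3.
Step 3 — with total size 6, 3 blocks, and largest block 3, the block sizes (in nonincreasing order) are [3, 2, 1].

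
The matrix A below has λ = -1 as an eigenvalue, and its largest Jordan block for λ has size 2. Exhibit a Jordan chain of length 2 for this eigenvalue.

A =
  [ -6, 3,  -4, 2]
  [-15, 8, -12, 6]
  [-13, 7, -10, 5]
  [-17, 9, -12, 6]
A Jordan chain for λ = -1 of length 2:
v_1 = (2, 6, 4, 4)ᵀ
v_2 = (1, 5, 2, 0)ᵀ

Let N = A − (-1)·I. We want v_2 with N^2 v_2 = 0 but N^1 v_2 ≠ 0; then v_{j-1} := N · v_j for j = 2, …, 2.

Pick v_2 = (1, 5, 2, 0)ᵀ.
Then v_1 = N · v_2 = (2, 6, 4, 4)ᵀ.

Sanity check: (A − (-1)·I) v_1 = (0, 0, 0, 0)ᵀ = 0. ✓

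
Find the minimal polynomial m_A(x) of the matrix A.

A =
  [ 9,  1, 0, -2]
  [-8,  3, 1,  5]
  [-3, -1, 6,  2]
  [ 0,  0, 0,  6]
x^3 - 18*x^2 + 108*x - 216

The characteristic polynomial is χ_A(x) = (x - 6)^4, so the eigenvalues are known. The minimal polynomial is
  m_A(x) = Π_λ (x − λ)^{k_λ}
where k_λ is the size of the *largest* Jordan block for λ (equivalently, the smallest k with (A − λI)^k v = 0 for every generalised eigenvector v of λ).

  λ = 6: largest Jordan block has size 3, contributing (x − 6)^3

So m_A(x) = (x - 6)^3 = x^3 - 18*x^2 + 108*x - 216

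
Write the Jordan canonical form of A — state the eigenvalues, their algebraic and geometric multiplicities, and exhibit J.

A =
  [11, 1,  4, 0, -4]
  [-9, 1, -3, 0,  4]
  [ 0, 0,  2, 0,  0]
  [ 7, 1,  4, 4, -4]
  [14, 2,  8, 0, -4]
J_3(2) ⊕ J_1(4) ⊕ J_1(4)

The characteristic polynomial is
  det(x·I − A) = x^5 - 14*x^4 + 76*x^3 - 200*x^2 + 256*x - 128 = (x - 4)^2*(x - 2)^3

Eigenvalues and multiplicities (the geometric multiplicity of λ is n − rank(A − λI), which equals the number of Jordan blocks for λ):
  λ = 2: algebraic multiplicity = 3, geometric multiplicity = 1
  λ = 4: algebraic multiplicity = 2, geometric multiplicity = 2

Determining the block sizes for each eigenvalue:
  λ = 2: one block (gm = 1), so the single block has size am = 3 → block sizes [3]
  λ = 4: gm = am = 2, so every block has size 1 → block sizes [1, 1]

Assembling the blocks gives a Jordan form
J =
  [2, 1, 0, 0, 0]
  [0, 2, 1, 0, 0]
  [0, 0, 2, 0, 0]
  [0, 0, 0, 4, 0]
  [0, 0, 0, 0, 4]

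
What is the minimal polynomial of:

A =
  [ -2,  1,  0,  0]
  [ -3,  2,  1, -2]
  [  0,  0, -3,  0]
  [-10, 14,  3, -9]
x^3 + 9*x^2 + 27*x + 27

The characteristic polynomial is χ_A(x) = (x + 3)^4, so the eigenvalues are known. The minimal polynomial is
  m_A(x) = Π_λ (x − λ)^{k_λ}
where k_λ is the size of the *largest* Jordan block for λ (equivalently, the smallest k with (A − λI)^k v = 0 for every generalised eigenvector v of λ).

  λ = -3: largest Jordan block has size 3, contributing (x + 3)^3

So m_A(x) = (x + 3)^3 = x^3 + 9*x^2 + 27*x + 27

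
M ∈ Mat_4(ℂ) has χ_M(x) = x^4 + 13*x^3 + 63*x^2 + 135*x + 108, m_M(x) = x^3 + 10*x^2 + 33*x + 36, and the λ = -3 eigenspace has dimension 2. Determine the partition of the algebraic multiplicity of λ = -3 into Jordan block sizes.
Block sizes for λ = -3: [2, 1]

Step 1 — from the characteristic polynomial, algebraic multiplicity of λ = -3 is 3. From dim ker(M − (-3)·I) = 2, there are exactly 2 Jordan blocks for λ = -3.
Step 2 — from the minimal polynomial, the factor (x + 3)^2 tells us the largest block for λ = -3 has size 2.
Step 3 — with total size 3, 2 blocks, and largest block 2, the block sizes (in nonincreasing order) are [2, 1].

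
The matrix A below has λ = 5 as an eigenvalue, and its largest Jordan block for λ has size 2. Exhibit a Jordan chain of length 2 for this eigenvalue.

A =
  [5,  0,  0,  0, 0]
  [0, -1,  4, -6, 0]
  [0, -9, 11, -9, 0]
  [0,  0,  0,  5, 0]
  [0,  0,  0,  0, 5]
A Jordan chain for λ = 5 of length 2:
v_1 = (0, -6, -9, 0, 0)ᵀ
v_2 = (0, 1, 0, 0, 0)ᵀ

Let N = A − (5)·I. We want v_2 with N^2 v_2 = 0 but N^1 v_2 ≠ 0; then v_{j-1} := N · v_j for j = 2, …, 2.

Pick v_2 = (0, 1, 0, 0, 0)ᵀ.
Then v_1 = N · v_2 = (0, -6, -9, 0, 0)ᵀ.

Sanity check: (A − (5)·I) v_1 = (0, 0, 0, 0, 0)ᵀ = 0. ✓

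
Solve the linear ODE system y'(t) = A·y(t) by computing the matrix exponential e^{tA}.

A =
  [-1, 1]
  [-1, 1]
e^{tA} =
  [1 - t, t]
  [-t, t + 1]

Strategy: write A = P · J · P⁻¹ where J is a Jordan canonical form, so e^{tA} = P · e^{tJ} · P⁻¹, and e^{tJ} can be computed block-by-block.

A has Jordan form
J =
  [0, 1]
  [0, 0]
(up to reordering of blocks).

Per-block formulas:
  For a 2×2 Jordan block J_2(0): exp(t · J_2(0)) = e^(0t)·(I + t·N), where N is the 2×2 nilpotent shift.

After assembling e^{tJ} and conjugating by P, we get:

e^{tA} =
  [1 - t, t]
  [-t, t + 1]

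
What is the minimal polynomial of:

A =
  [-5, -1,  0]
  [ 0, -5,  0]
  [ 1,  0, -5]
x^3 + 15*x^2 + 75*x + 125

The characteristic polynomial is χ_A(x) = (x + 5)^3, so the eigenvalues are known. The minimal polynomial is
  m_A(x) = Π_λ (x − λ)^{k_λ}
where k_λ is the size of the *largest* Jordan block for λ (equivalently, the smallest k with (A − λI)^k v = 0 for every generalised eigenvector v of λ).

  λ = -5: largest Jordan block has size 3, contributing (x + 5)^3

So m_A(x) = (x + 5)^3 = x^3 + 15*x^2 + 75*x + 125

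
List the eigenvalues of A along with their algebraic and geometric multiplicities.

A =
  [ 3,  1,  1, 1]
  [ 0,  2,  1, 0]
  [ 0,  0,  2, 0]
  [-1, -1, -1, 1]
λ = 2: alg = 4, geom = 2

Step 1 — factor the characteristic polynomial to read off the algebraic multiplicities:
  χ_A(x) = (x - 2)^4

Step 2 — compute geometric multiplicities via the rank-nullity identity g(λ) = n − rank(A − λI):
  rank(A − (2)·I) = 2, so dim ker(A − (2)·I) = n − 2 = 2

Summary:
  λ = 2: algebraic multiplicity = 4, geometric multiplicity = 2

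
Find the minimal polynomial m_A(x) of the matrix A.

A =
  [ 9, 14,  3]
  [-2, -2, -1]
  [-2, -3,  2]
x^3 - 9*x^2 + 27*x - 27

The characteristic polynomial is χ_A(x) = (x - 3)^3, so the eigenvalues are known. The minimal polynomial is
  m_A(x) = Π_λ (x − λ)^{k_λ}
where k_λ is the size of the *largest* Jordan block for λ (equivalently, the smallest k with (A − λI)^k v = 0 for every generalised eigenvector v of λ).

  λ = 3: largest Jordan block has size 3, contributing (x − 3)^3

So m_A(x) = (x - 3)^3 = x^3 - 9*x^2 + 27*x - 27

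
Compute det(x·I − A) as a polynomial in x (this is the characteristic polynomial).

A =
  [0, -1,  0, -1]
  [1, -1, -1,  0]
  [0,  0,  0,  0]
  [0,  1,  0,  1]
x^4

Expanding det(x·I − A) (e.g. by cofactor expansion or by noting that A is similar to its Jordan form J, which has the same characteristic polynomial as A) gives
  χ_A(x) = x^4
which factors as x^4. The eigenvalues (with algebraic multiplicities) are λ = 0 with multiplicity 4.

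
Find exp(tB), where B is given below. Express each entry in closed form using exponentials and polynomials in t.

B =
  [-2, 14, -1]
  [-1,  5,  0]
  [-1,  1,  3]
e^{tB} =
  [3*t^2*exp(2*t)/2 - 4*t*exp(2*t) + exp(2*t), -15*t^2*exp(2*t)/2 + 14*t*exp(2*t), 3*t^2*exp(2*t)/2 - t*exp(2*t)]
  [t^2*exp(2*t)/2 - t*exp(2*t), -5*t^2*exp(2*t)/2 + 3*t*exp(2*t) + exp(2*t), t^2*exp(2*t)/2]
  [t^2*exp(2*t) - t*exp(2*t), -5*t^2*exp(2*t) + t*exp(2*t), t^2*exp(2*t) + t*exp(2*t) + exp(2*t)]

Strategy: write B = P · J · P⁻¹ where J is a Jordan canonical form, so e^{tB} = P · e^{tJ} · P⁻¹, and e^{tJ} can be computed block-by-block.

B has Jordan form
J =
  [2, 1, 0]
  [0, 2, 1]
  [0, 0, 2]
(up to reordering of blocks).

Per-block formulas:
  For a 3×3 Jordan block J_3(2): exp(t · J_3(2)) = e^(2t)·(I + t·N + (t^2/2)·N^2), where N is the 3×3 nilpotent shift.

After assembling e^{tJ} and conjugating by P, we get:

e^{tB} =
  [3*t^2*exp(2*t)/2 - 4*t*exp(2*t) + exp(2*t), -15*t^2*exp(2*t)/2 + 14*t*exp(2*t), 3*t^2*exp(2*t)/2 - t*exp(2*t)]
  [t^2*exp(2*t)/2 - t*exp(2*t), -5*t^2*exp(2*t)/2 + 3*t*exp(2*t) + exp(2*t), t^2*exp(2*t)/2]
  [t^2*exp(2*t) - t*exp(2*t), -5*t^2*exp(2*t) + t*exp(2*t), t^2*exp(2*t) + t*exp(2*t) + exp(2*t)]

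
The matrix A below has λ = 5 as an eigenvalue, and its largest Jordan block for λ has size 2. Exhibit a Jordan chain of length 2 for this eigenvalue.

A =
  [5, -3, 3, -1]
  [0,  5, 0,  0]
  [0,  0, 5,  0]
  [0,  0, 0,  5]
A Jordan chain for λ = 5 of length 2:
v_1 = (-3, 0, 0, 0)ᵀ
v_2 = (0, 1, 0, 0)ᵀ

Let N = A − (5)·I. We want v_2 with N^2 v_2 = 0 but N^1 v_2 ≠ 0; then v_{j-1} := N · v_j for j = 2, …, 2.

Pick v_2 = (0, 1, 0, 0)ᵀ.
Then v_1 = N · v_2 = (-3, 0, 0, 0)ᵀ.

Sanity check: (A − (5)·I) v_1 = (0, 0, 0, 0)ᵀ = 0. ✓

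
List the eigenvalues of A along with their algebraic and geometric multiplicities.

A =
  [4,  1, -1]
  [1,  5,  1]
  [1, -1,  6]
λ = 5: alg = 3, geom = 1

Step 1 — factor the characteristic polynomial to read off the algebraic multiplicities:
  χ_A(x) = (x - 5)^3

Step 2 — compute geometric multiplicities via the rank-nullity identity g(λ) = n − rank(A − λI):
  rank(A − (5)·I) = 2, so dim ker(A − (5)·I) = n − 2 = 1

Summary:
  λ = 5: algebraic multiplicity = 3, geometric multiplicity = 1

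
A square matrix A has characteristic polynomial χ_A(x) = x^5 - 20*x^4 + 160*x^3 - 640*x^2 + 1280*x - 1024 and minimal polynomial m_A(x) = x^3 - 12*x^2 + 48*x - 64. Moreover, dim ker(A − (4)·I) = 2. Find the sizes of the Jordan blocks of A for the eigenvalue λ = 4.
Block sizes for λ = 4: [3, 2]

Step 1 — from the characteristic polynomial, algebraic multiplicity of λ = 4 is 5. From dim ker(A − (4)·I) = 2, there are exactly 2 Jordan blocks for λ = 4.
Step 2 — from the minimal polynomial, the factor (x − 4)^3 tells us the largest block for λ = 4 has size 3.
Step 3 — with total size 5, 2 blocks, and largest block 3, the block sizes (in nonincreasing order) are [3, 2].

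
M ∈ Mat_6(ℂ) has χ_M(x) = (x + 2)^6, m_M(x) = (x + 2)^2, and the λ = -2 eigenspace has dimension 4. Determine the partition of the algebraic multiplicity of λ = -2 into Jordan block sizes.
Block sizes for λ = -2: [2, 2, 1, 1]

Step 1 — from the characteristic polynomial, algebraic multiplicity of λ = -2 is 6. From dim ker(M − (-2)·I) = 4, there are exactly 4 Jordan blocks for λ = -2.
Step 2 — from the minimal polynomial, the factor (x + 2)^2 tells us the largest block for λ = -2 has size 2.
Step 3 — with total size 6, 4 blocks, and largest block 2, the block sizes (in nonincreasing order) are [2, 2, 1, 1].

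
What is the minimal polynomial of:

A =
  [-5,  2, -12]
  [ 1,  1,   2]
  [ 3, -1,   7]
x^3 - 3*x^2 + 3*x - 1

The characteristic polynomial is χ_A(x) = (x - 1)^3, so the eigenvalues are known. The minimal polynomial is
  m_A(x) = Π_λ (x − λ)^{k_λ}
where k_λ is the size of the *largest* Jordan block for λ (equivalently, the smallest k with (A − λI)^k v = 0 for every generalised eigenvector v of λ).

  λ = 1: largest Jordan block has size 3, contributing (x − 1)^3

So m_A(x) = (x - 1)^3 = x^3 - 3*x^2 + 3*x - 1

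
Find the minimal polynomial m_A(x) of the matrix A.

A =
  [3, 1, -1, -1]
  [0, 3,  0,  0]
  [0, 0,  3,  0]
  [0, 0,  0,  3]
x^2 - 6*x + 9

The characteristic polynomial is χ_A(x) = (x - 3)^4, so the eigenvalues are known. The minimal polynomial is
  m_A(x) = Π_λ (x − λ)^{k_λ}
where k_λ is the size of the *largest* Jordan block for λ (equivalently, the smallest k with (A − λI)^k v = 0 for every generalised eigenvector v of λ).

  λ = 3: largest Jordan block has size 2, contributing (x − 3)^2

So m_A(x) = (x - 3)^2 = x^2 - 6*x + 9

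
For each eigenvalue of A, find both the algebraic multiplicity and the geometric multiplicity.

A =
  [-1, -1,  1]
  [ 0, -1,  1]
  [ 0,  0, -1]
λ = -1: alg = 3, geom = 1

Step 1 — factor the characteristic polynomial to read off the algebraic multiplicities:
  χ_A(x) = (x + 1)^3

Step 2 — compute geometric multiplicities via the rank-nullity identity g(λ) = n − rank(A − λI):
  rank(A − (-1)·I) = 2, so dim ker(A − (-1)·I) = n − 2 = 1

Summary:
  λ = -1: algebraic multiplicity = 3, geometric multiplicity = 1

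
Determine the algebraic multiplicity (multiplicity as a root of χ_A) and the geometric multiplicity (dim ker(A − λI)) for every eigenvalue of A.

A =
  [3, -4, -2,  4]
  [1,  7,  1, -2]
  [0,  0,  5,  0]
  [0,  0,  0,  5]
λ = 5: alg = 4, geom = 3

Step 1 — factor the characteristic polynomial to read off the algebraic multiplicities:
  χ_A(x) = (x - 5)^4

Step 2 — compute geometric multiplicities via the rank-nullity identity g(λ) = n − rank(A − λI):
  rank(A − (5)·I) = 1, so dim ker(A − (5)·I) = n − 1 = 3

Summary:
  λ = 5: algebraic multiplicity = 4, geometric multiplicity = 3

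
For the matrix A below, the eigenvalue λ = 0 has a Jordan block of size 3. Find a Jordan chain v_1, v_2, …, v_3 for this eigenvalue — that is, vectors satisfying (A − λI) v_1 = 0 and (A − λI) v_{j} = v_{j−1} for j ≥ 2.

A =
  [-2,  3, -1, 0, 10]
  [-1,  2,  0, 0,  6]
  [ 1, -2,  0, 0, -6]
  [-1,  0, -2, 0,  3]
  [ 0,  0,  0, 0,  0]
A Jordan chain for λ = 0 of length 3:
v_1 = (2, 1, -1, 1, 0)ᵀ
v_2 = (3, 2, -2, 0, 0)ᵀ
v_3 = (0, 1, 0, 0, 0)ᵀ

Let N = A − (0)·I. We want v_3 with N^3 v_3 = 0 but N^2 v_3 ≠ 0; then v_{j-1} := N · v_j for j = 3, …, 2.

Pick v_3 = (0, 1, 0, 0, 0)ᵀ.
Then v_2 = N · v_3 = (3, 2, -2, 0, 0)ᵀ.
Then v_1 = N · v_2 = (2, 1, -1, 1, 0)ᵀ.

Sanity check: (A − (0)·I) v_1 = (0, 0, 0, 0, 0)ᵀ = 0. ✓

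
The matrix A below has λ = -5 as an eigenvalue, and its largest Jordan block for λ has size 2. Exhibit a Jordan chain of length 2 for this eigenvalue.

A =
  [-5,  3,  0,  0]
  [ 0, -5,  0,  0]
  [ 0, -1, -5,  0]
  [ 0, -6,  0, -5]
A Jordan chain for λ = -5 of length 2:
v_1 = (3, 0, -1, -6)ᵀ
v_2 = (0, 1, 0, 0)ᵀ

Let N = A − (-5)·I. We want v_2 with N^2 v_2 = 0 but N^1 v_2 ≠ 0; then v_{j-1} := N · v_j for j = 2, …, 2.

Pick v_2 = (0, 1, 0, 0)ᵀ.
Then v_1 = N · v_2 = (3, 0, -1, -6)ᵀ.

Sanity check: (A − (-5)·I) v_1 = (0, 0, 0, 0)ᵀ = 0. ✓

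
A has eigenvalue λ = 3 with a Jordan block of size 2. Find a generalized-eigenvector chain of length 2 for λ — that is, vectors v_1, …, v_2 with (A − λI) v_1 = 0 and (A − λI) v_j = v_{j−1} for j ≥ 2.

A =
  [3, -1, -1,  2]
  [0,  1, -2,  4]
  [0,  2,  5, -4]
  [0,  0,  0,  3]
A Jordan chain for λ = 3 of length 2:
v_1 = (-1, -2, 2, 0)ᵀ
v_2 = (0, 1, 0, 0)ᵀ

Let N = A − (3)·I. We want v_2 with N^2 v_2 = 0 but N^1 v_2 ≠ 0; then v_{j-1} := N · v_j for j = 2, …, 2.

Pick v_2 = (0, 1, 0, 0)ᵀ.
Then v_1 = N · v_2 = (-1, -2, 2, 0)ᵀ.

Sanity check: (A − (3)·I) v_1 = (0, 0, 0, 0)ᵀ = 0. ✓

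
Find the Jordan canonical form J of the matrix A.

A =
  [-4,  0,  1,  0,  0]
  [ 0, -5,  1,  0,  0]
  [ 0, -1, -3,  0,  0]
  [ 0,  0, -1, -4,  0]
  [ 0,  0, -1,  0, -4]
J_3(-4) ⊕ J_1(-4) ⊕ J_1(-4)

The characteristic polynomial is
  det(x·I − A) = x^5 + 20*x^4 + 160*x^3 + 640*x^2 + 1280*x + 1024 = (x + 4)^5

Eigenvalues and multiplicities (the geometric multiplicity of λ is n − rank(A − λI), which equals the number of Jordan blocks for λ):
  λ = -4: algebraic multiplicity = 5, geometric multiplicity = 3

Determining the block sizes for each eigenvalue:
  λ = -4: with am = 5 and gm = 3, the partition is not yet determined (e.g. several partitions of 5 into 3 parts exist). Let N = A − (-4)·I. Computing rank(N^1) = 2, rank(N^2) = 1, rank(N^3) = 0; the number of blocks of size ≥ j is rank(N^{j−1}) − rank(N^j), giving [3, 1, 1]. So we have 1 block(s) of size 3, 2 block(s) of size 1 → block sizes [3, 1, 1]

Assembling the blocks gives a Jordan form
J =
  [-4,  1,  0,  0,  0]
  [ 0, -4,  1,  0,  0]
  [ 0,  0, -4,  0,  0]
  [ 0,  0,  0, -4,  0]
  [ 0,  0,  0,  0, -4]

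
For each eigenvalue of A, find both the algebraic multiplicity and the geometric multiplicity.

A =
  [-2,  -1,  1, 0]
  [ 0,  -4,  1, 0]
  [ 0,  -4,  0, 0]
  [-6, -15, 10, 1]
λ = -2: alg = 3, geom = 1; λ = 1: alg = 1, geom = 1

Step 1 — factor the characteristic polynomial to read off the algebraic multiplicities:
  χ_A(x) = (x - 1)*(x + 2)^3

Step 2 — compute geometric multiplicities via the rank-nullity identity g(λ) = n − rank(A − λI):
  rank(A − (-2)·I) = 3, so dim ker(A − (-2)·I) = n − 3 = 1
  rank(A − (1)·I) = 3, so dim ker(A − (1)·I) = n − 3 = 1

Summary:
  λ = -2: algebraic multiplicity = 3, geometric multiplicity = 1
  λ = 1: algebraic multiplicity = 1, geometric multiplicity = 1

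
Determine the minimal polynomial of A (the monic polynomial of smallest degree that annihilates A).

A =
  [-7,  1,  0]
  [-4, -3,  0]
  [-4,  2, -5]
x^2 + 10*x + 25

The characteristic polynomial is χ_A(x) = (x + 5)^3, so the eigenvalues are known. The minimal polynomial is
  m_A(x) = Π_λ (x − λ)^{k_λ}
where k_λ is the size of the *largest* Jordan block for λ (equivalently, the smallest k with (A − λI)^k v = 0 for every generalised eigenvector v of λ).

  λ = -5: largest Jordan block has size 2, contributing (x + 5)^2

So m_A(x) = (x + 5)^2 = x^2 + 10*x + 25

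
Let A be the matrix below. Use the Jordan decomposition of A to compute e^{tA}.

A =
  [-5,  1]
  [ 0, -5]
e^{tA} =
  [exp(-5*t), t*exp(-5*t)]
  [0, exp(-5*t)]

Strategy: write A = P · J · P⁻¹ where J is a Jordan canonical form, so e^{tA} = P · e^{tJ} · P⁻¹, and e^{tJ} can be computed block-by-block.

A has Jordan form
J =
  [-5,  1]
  [ 0, -5]
(up to reordering of blocks).

Per-block formulas:
  For a 2×2 Jordan block J_2(-5): exp(t · J_2(-5)) = e^(-5t)·(I + t·N), where N is the 2×2 nilpotent shift.

After assembling e^{tJ} and conjugating by P, we get:

e^{tA} =
  [exp(-5*t), t*exp(-5*t)]
  [0, exp(-5*t)]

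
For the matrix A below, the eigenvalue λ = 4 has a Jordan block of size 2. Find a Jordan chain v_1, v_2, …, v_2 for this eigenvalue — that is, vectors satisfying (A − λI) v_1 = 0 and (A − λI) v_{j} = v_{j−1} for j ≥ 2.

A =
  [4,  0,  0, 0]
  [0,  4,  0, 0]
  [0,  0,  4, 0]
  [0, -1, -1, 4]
A Jordan chain for λ = 4 of length 2:
v_1 = (0, 0, 0, -1)ᵀ
v_2 = (0, 1, 0, 0)ᵀ

Let N = A − (4)·I. We want v_2 with N^2 v_2 = 0 but N^1 v_2 ≠ 0; then v_{j-1} := N · v_j for j = 2, …, 2.

Pick v_2 = (0, 1, 0, 0)ᵀ.
Then v_1 = N · v_2 = (0, 0, 0, -1)ᵀ.

Sanity check: (A − (4)·I) v_1 = (0, 0, 0, 0)ᵀ = 0. ✓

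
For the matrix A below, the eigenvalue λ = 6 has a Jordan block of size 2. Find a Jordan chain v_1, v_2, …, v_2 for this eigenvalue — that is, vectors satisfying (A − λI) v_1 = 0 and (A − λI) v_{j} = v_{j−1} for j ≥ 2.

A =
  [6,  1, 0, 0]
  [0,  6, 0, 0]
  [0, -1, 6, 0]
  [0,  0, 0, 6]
A Jordan chain for λ = 6 of length 2:
v_1 = (1, 0, -1, 0)ᵀ
v_2 = (0, 1, 0, 0)ᵀ

Let N = A − (6)·I. We want v_2 with N^2 v_2 = 0 but N^1 v_2 ≠ 0; then v_{j-1} := N · v_j for j = 2, …, 2.

Pick v_2 = (0, 1, 0, 0)ᵀ.
Then v_1 = N · v_2 = (1, 0, -1, 0)ᵀ.

Sanity check: (A − (6)·I) v_1 = (0, 0, 0, 0)ᵀ = 0. ✓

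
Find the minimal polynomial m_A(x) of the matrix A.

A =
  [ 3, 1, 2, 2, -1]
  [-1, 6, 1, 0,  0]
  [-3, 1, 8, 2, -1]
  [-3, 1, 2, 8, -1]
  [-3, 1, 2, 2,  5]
x^3 - 18*x^2 + 108*x - 216

The characteristic polynomial is χ_A(x) = (x - 6)^5, so the eigenvalues are known. The minimal polynomial is
  m_A(x) = Π_λ (x − λ)^{k_λ}
where k_λ is the size of the *largest* Jordan block for λ (equivalently, the smallest k with (A − λI)^k v = 0 for every generalised eigenvector v of λ).

  λ = 6: largest Jordan block has size 3, contributing (x − 6)^3

So m_A(x) = (x - 6)^3 = x^3 - 18*x^2 + 108*x - 216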